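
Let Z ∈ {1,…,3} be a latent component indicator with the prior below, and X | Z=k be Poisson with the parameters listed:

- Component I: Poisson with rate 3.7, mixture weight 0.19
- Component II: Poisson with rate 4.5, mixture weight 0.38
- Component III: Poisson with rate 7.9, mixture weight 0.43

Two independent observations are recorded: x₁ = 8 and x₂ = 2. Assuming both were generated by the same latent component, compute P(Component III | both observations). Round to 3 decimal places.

By Bayes' theorem, P(k | x) = P(Z=k) f_k(x) / Σ_j P(Z=j) f_j(x).
Since both observations come from the same component, the likelihood for component k is f_k(x₁)·f_k(x₂).
  p_I = [0.0215379] × [0.169233] = 0.00364492
  p_II = [0.0463292] × [0.112479] = 0.00521104
  p_III = [0.139499] × [0.0115691] = 0.00161387
Multiply by the mixture weights:
  P(Z=I)·p_I = 0.19 × 0.00364492 = 0.000692534
  P(Z=II)·p_II = 0.38 × 0.00521104 = 0.00198019
  P(Z=III)·p_III = 0.43 × 0.00161387 = 0.000693963
Evidence: 0.000692534 + 0.00198019 + 0.000693963 = 0.00336669
Responsibility of Component III: 0.000693963 / 0.00336669 ≈ 0.206

0.206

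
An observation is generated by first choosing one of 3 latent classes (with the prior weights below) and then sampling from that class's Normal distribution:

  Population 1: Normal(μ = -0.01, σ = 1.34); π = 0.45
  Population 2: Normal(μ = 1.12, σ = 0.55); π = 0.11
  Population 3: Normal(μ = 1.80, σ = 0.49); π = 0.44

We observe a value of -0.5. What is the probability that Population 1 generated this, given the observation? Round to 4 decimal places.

Posterior ∝ prior × likelihood, so P(k | x) ∝ π_k f_k(x); normalise over all components.
Normal densities:
  L_1 = (1/(1.34·√(2π)))·exp(−(-0.5−-0.01)²/(2·1.34²)) = 0.297718·exp(-0.06686) = 0.278464
  L_2 = (1/(0.55·√(2π)))·exp(−(-0.5−1.12)²/(2·0.55²)) = 0.725350·exp(-4.33785) = 0.00947638
  L_3 = (1/(0.49·√(2π)))·exp(−(-0.5−1.80)²/(2·0.49²)) = 0.814168·exp(-11.01624) = 1.33789e-05
Weight by the priors:
  π_1·L_1 = 0.45 × 0.278464 = 0.125309
  π_2·L_2 = 0.11 × 0.00947638 = 0.0010424
  π_3·L_3 = 0.44 × 1.33789e-05 = 5.88672e-06
Marginal: 0.125309 + 0.0010424 + 5.88672e-06 = 0.126357
P(Population 1 | data) ≈ 0.9917

0.9917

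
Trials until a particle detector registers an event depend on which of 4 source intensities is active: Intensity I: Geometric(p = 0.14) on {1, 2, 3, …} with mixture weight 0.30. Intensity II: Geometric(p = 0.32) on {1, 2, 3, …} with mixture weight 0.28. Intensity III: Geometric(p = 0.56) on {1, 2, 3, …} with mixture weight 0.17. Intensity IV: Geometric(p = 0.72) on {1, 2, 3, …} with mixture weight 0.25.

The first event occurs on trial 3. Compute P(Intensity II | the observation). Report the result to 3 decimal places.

By Bayes' theorem, P(k | x) = π_k f_k(x) / Σ_j π_j f_j(x).
Evaluate each component's likelihood at the observed value:
  L_I = 0.14·(1−0.14)^2 = 0.14·0.7396 = 0.103544
  L_II = 0.32·(1−0.32)^2 = 0.32·0.4624 = 0.147968
  L_III = 0.56·(1−0.56)^2 = 0.56·0.1936 = 0.108416
  L_IV = 0.72·(1−0.72)^2 = 0.72·0.0784 = 0.056448
Unnormalised posteriors:
  π_I·L_I = 0.30 × 0.103544 = 0.0310632
  π_II·L_II = 0.28 × 0.147968 = 0.041431
  π_III·L_III = 0.17 × 0.108416 = 0.0184307
  π_IV·L_IV = 0.25 × 0.056448 = 0.014112
Normaliser: 0.0310632 + 0.041431 + 0.0184307 + 0.014112 = 0.105037
Responsibility of Intensity II: 0.041431 / 0.105037 ≈ 0.394

0.394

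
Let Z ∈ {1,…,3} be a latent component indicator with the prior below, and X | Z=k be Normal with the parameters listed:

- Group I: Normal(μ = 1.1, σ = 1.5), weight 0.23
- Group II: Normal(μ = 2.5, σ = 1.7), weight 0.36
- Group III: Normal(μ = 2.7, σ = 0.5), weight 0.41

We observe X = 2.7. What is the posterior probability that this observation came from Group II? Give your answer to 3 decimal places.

0.188

The responsibility of component k is π_k f_k(x) divided by Σ_j π_j f_j(x).
Component likelihoods at x = 2.7:
  p_I = (1/(1.5·√(2π)))·exp(−(2.7−1.1)²/(2·1.5²)) = 0.265962·exp(-0.56889) = 0.150575
  p_II = (1/(1.7·√(2π)))·exp(−(2.7−2.5)²/(2·1.7²)) = 0.234672·exp(-0.00692) = 0.233054
  p_III = (1/(0.5·√(2π)))·exp(−(2.7−2.7)²/(2·0.5²)) = 0.797885·exp(-0.00000) = 0.797885
Multiply by the mixture weights:
  π_I·p_I = 0.23 × 0.150575 = 0.0346323
  π_II·p_II = 0.36 × 0.233054 = 0.0838993
  π_III·p_III = 0.41 × 0.797885 = 0.327133
Normaliser: 0.0346323 + 0.0838993 + 0.327133 = 0.445664
P(Group II | the observation) = 0.0838993 / 0.445664 ≈ 0.188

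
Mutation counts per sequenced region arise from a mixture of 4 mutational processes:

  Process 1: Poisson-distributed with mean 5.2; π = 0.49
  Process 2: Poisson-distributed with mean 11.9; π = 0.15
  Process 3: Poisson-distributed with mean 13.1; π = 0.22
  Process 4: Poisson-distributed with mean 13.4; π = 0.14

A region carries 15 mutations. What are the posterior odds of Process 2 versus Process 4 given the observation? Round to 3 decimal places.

Posterior odds = (P(Z=i) f_i(x)) / (P(Z=j) f_j(x)); the normalising sum cancels.
Poisson probabilities:
  f_1 = 0.000231856
  f_2 = 0.0705668
  f_3 = 0.0898074
  f_4 = 0.0934386
Odds = (0.15/0.14) × (0.0705668/0.0934386) = 1.07143 × 0.755221 ≈ 0.809

0.809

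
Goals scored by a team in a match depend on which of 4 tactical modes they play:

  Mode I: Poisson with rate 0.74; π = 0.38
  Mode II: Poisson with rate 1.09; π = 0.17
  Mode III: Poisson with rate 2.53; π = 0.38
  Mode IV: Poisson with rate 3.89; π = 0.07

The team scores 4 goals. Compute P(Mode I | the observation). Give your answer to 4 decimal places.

0.0319

By Bayes' theorem, P(k | x) = π_k f_k(x) / Σ_j π_j f_j(x).
Poisson probabilities:
  f_I = 0.00596126
  f_II = 0.0197749
  f_III = 0.13599
  f_IV = 0.195066
Prior × likelihood for each component:
  π_I·f_I = 0.38 × 0.00596126 = 0.00226528
  π_II·f_II = 0.17 × 0.0197749 = 0.00336173
  π_III·f_III = 0.38 × 0.13599 = 0.0516761
  π_IV·f_IV = 0.07 × 0.195066 = 0.0136546
Evidence: 0.00226528 + 0.00336173 + 0.0516761 + 0.0136546 = 0.0709577
P(Mode I | the observation) ≈ 0.0319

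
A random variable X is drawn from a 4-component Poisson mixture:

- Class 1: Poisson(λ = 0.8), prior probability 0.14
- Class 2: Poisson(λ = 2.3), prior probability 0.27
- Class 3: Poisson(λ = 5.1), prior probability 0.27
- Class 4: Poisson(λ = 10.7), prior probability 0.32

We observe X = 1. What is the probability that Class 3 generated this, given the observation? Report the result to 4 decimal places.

Apply Bayes' rule: the posterior for each component is proportional to its prior times its likelihood at x.
Poisson probabilities:
  f_1 = 0.359463
  f_2 = 0.230595
  f_3 = 0.0310934
  f_4 = 0.000241231
Multiply by the mixture weights:
  π_1·f_1 = 0.14 × 0.359463 = 0.0503248
  π_2·f_2 = 0.27 × 0.230595 = 0.0622607
  π_3·f_3 = 0.27 × 0.0310934 = 0.00839522
  π_4·f_4 = 0.32 × 0.000241231 = 7.71939e-05
Evidence: 0.0503248 + 0.0622607 + 0.00839522 + 7.71939e-05 = 0.121058
P(Class 3 | the observation) ≈ 0.0693

0.0693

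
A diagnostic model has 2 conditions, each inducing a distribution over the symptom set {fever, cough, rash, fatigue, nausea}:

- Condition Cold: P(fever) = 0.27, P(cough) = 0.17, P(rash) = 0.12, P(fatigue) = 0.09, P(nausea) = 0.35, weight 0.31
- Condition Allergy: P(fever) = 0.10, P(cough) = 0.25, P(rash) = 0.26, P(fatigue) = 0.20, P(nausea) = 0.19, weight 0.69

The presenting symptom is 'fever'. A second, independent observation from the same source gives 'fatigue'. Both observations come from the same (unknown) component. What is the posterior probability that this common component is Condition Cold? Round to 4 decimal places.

By Bayes' theorem, P(k | x) = P(Z=k) f_k(x) / Σ_j P(Z=j) f_j(x).
Since both observations come from the same component, the likelihood for component k is f_k(x₁)·f_k(x₂).
  f_Cold = [P(fever | comp) = 0.27] × [0.09] = 0.0243
  f_Allergy = [P(fever | comp) = 0.10] × [0.2] = 0.02
Prior × likelihood for each component:
  P(Z=Cold)·f_Cold = 0.31 × 0.0243 = 0.007533
  P(Z=Allergy)·f_Allergy = 0.69 × 0.02 = 0.0138
Marginal: 0.007533 + 0.0138 = 0.021333
So the posterior for Condition Cold is 0.007533 / 0.021333 ≈ 0.3531.

0.3531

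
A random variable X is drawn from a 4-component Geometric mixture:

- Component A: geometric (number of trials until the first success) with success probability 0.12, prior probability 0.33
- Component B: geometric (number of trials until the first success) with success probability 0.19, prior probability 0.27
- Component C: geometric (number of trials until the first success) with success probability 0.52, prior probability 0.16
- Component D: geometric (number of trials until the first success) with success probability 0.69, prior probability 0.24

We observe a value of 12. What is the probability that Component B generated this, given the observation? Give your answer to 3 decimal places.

0.342

Apply Bayes' rule: the posterior for each component is proportional to its prior times its likelihood at x.
Evaluate each component's likelihood at the observed value:
  L_A = 0.0294097
  L_B = 0.0187106
  L_C = 0.000162053
  L_D = 1.75318e-06
Unnormalised posteriors:
  P(Z=A)·L_A = 0.33 × 0.0294097 = 0.0097052
  P(Z=B)·L_B = 0.27 × 0.0187106 = 0.00505187
  P(Z=C)·L_C = 0.16 × 0.000162053 = 2.59285e-05
  P(Z=D)·L_D = 0.24 × 1.75318e-06 = 4.20764e-07
Sum: 0.0097052 + 0.00505187 + 2.59285e-05 + 4.20764e-07 = 0.0147834
Responsibility of Component B: 0.00505187 / 0.0147834 ≈ 0.342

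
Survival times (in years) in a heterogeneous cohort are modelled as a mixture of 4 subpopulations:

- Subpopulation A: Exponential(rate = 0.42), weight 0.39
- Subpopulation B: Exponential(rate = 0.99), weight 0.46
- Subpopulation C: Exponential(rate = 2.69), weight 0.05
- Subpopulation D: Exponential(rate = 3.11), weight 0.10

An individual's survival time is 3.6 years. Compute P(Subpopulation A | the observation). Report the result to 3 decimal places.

0.737

Apply Bayes' rule: the posterior for each component is proportional to its prior times its likelihood at x.
Evaluate each component's likelihood at the observed value:
  L_A = 0.42·e^(−0.42·3.6) = 0.42·e^(−1.5120) = 0.0925968
  L_B = 0.99·e^(−0.99·3.6) = 0.99·e^(−3.5640) = 0.028042
  L_C = 2.69·e^(−2.69·3.6) = 2.69·e^(−9.6840) = 0.000167511
  L_D = 3.11·e^(−3.11·3.6) = 3.11·e^(−11.1960) = 4.26972e-05
Weight by the priors:
  w_A·L_A = 0.39 × 0.0925968 = 0.0361128
  w_B·L_B = 0.46 × 0.028042 = 0.0128993
  w_C·L_C = 0.05 × 0.000167511 = 8.37557e-06
  w_D·L_D = 0.10 × 4.26972e-05 = 4.26972e-06
Marginal: 0.0361128 + 0.0128993 + 8.37557e-06 + 4.26972e-06 = 0.0490247
P(Subpopulation A | 3.6 years) ≈ 0.737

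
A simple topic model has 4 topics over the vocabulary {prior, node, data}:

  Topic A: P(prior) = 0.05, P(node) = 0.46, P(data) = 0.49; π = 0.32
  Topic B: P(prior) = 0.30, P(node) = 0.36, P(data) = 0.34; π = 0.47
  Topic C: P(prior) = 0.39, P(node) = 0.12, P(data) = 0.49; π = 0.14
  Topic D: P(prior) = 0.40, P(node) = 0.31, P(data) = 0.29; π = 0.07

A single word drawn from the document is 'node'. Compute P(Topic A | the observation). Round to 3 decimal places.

Posterior ∝ prior × likelihood, so P(k | x) ∝ π_k f_k(x); normalise over all components.
Component likelihoods at x = 'node':
  p_A = P(node | comp) = 0.46
  p_B = P(node | comp) = 0.36
  p_C = P(node | comp) = 0.12
  p_D = P(node | comp) = 0.31
Weight by the priors:
  π_A·p_A = 0.32 × 0.46 = 0.1472
  π_B·p_B = 0.47 × 0.36 = 0.1692
  π_C·p_C = 0.14 × 0.12 = 0.0168
  π_D·p_D = 0.07 × 0.31 = 0.0217
Denominator: 0.1472 + 0.1692 + 0.0168 + 0.0217 = 0.3549
Responsibility of Topic A: 0.1472 / 0.3549 ≈ 0.415

0.415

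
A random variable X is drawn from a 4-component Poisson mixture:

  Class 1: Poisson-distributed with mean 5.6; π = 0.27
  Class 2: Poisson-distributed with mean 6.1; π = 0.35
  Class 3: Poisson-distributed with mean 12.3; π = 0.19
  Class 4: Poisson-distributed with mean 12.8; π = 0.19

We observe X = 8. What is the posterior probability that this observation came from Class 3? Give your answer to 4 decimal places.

0.1372

P(component k | x) = π_k·f_k(x) / marginal(x), where marginal(x) = Σ_j π_j·f_j(x).
Evaluate each component's likelihood at the observed value:
  p_1 = e^(−5.6)·5.6^8/8! = 0.0887022
  p_2 = e^(−6.1)·6.1^8/8! = 0.10664
  p_3 = e^(−12.3)·12.3^8/8! = 0.0591423
  p_4 = e^(−12.8)·12.8^8/8! = 0.0493389
Multiply by the mixture weights:
  π_1·p_1 = 0.27 × 0.0887022 = 0.0239496
  π_2·p_2 = 0.35 × 0.10664 = 0.0373241
  π_3·p_3 = 0.19 × 0.0591423 = 0.011237
  π_4·p_4 = 0.19 × 0.0493389 = 0.0093744
Sum: 0.0239496 + 0.0373241 + 0.011237 + 0.0093744 = 0.0818852
P(Class 3 | the observation) = 0.011237 / 0.0818852 ≈ 0.1372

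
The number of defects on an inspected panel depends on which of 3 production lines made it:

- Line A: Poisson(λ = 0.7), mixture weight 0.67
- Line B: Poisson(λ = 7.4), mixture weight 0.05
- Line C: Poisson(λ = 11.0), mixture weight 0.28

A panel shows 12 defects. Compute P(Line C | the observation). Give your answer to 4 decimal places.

0.9468

The responsibility of component k is π_k f_k(x) divided by Σ_j π_j f_j(x).
Component likelihoods at x = 12 defects:
  p_A = 1.43494e-11
  p_B = 0.0344084
  p_C = 0.10943
Multiply by the mixture weights:
  π_A·p_A = 0.67 × 1.43494e-11 = 9.61409e-12
  π_B·p_B = 0.05 × 0.0344084 = 0.00172042
  π_C·p_C = 0.28 × 0.10943 = 0.0306404
Normaliser: 9.61409e-12 + 0.00172042 + 0.0306404 = 0.0323608
Responsibility of Line C: 0.0306404 / 0.0323608 ≈ 0.9468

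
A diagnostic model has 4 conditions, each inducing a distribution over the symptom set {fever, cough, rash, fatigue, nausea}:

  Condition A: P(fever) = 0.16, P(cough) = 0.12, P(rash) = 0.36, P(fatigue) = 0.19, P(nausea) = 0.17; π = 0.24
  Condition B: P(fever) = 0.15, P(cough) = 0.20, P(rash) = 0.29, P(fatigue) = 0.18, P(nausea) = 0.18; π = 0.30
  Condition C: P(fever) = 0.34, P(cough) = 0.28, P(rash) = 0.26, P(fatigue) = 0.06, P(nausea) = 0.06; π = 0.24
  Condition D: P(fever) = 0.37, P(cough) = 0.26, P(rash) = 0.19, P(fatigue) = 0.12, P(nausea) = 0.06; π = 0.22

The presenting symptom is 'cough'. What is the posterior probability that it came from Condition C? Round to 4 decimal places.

0.3152

P(component k | x) = π_k·f_k(x) / marginal(x), where marginal(x) = Σ_j π_j·f_j(x).
Evaluate each component's likelihood at the observed value:
  L_A = P(cough | comp) = 0.12
  L_B = P(cough | comp) = 0.20
  L_C = P(cough | comp) = 0.28
  L_D = P(cough | comp) = 0.26
Prior × likelihood for each component:
  π_A·L_A = 0.24 × 0.12 = 0.0288
  π_B·L_B = 0.30 × 0.2 = 0.06
  π_C·L_C = 0.24 × 0.28 = 0.0672
  π_D·L_D = 0.22 × 0.26 = 0.0572
Marginal: 0.0288 + 0.06 + 0.0672 + 0.0572 = 0.2132
P(Condition C | x) ≈ 0.3152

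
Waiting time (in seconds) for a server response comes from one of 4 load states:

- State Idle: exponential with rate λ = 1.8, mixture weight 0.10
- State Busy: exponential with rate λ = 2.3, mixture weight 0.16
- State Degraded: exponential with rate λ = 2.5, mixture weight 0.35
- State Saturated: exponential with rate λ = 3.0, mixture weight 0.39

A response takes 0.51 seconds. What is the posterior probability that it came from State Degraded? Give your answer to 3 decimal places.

0.358

P(component k | x) = π_k·f_k(x) / marginal(x), where marginal(x) = Σ_j π_j·f_j(x).
Component likelihoods at x = 0.51 seconds:
  f_Idle = 1.8·e^(−1.8·0.51) = 1.8·e^(−0.9180) = 0.71877
  f_Busy = 2.3·e^(−2.3·0.51) = 2.3·e^(−1.1730) = 0.711706
  f_Degraded = 2.5·e^(−2.5·0.51) = 2.5·e^(−1.2750) = 0.698577
  f_Saturated = 3.0·e^(−3.0·0.51) = 3.0·e^(−1.5300) = 0.649607
Unnormalised posteriors:
  π_Idle·f_Idle = 0.10 × 0.71877 = 0.071877
  π_Busy·f_Busy = 0.16 × 0.711706 = 0.113873
  π_Degraded·f_Degraded = 0.35 × 0.698577 = 0.244502
  π_Saturated·f_Saturated = 0.39 × 0.649607 = 0.253347
Marginal: 0.071877 + 0.113873 + 0.244502 + 0.253347 = 0.683599
P(State Degraded | x) = 0.244502 / 0.683599 ≈ 0.358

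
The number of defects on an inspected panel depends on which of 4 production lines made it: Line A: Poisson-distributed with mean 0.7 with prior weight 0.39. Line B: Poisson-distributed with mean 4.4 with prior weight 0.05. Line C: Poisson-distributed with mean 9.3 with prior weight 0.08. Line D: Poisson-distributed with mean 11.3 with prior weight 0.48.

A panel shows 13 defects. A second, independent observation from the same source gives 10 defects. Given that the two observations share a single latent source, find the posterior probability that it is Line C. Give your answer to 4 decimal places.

The responsibility of component k is P(Z=k) f_k(x) divided by Σ_j P(Z=j) f_j(x).
Since both observations come from the same component, the likelihood for component k is f_k(x₁)·f_k(x₂).
  f_A = [e^(−0.7)·0.7^13/13! = 7.72659e-13] × [3.86555e-09] = 2.98675e-21
  f_B = [e^(−4.4)·4.4^13/13! = 0.000456782] × [0.0092017] = 4.20317e-06
  f_C = [e^(−9.3)·9.3^13/13! = 0.0571557] × [0.121935] = 0.00696927
  f_D = [e^(−11.3)·11.3^13/13! = 0.0973222] × [0.115743] = 0.0112643
Multiply by the mixture weights:
  P(Z=A)·f_A = 0.39 × 2.98675e-21 = 1.16483e-21
  P(Z=B)·f_B = 0.05 × 4.20317e-06 = 2.10158e-07
  P(Z=C)·f_C = 0.08 × 0.00696927 = 0.000557541
  P(Z=D)·f_D = 0.48 × 0.0112643 = 0.00540688
Normaliser: 1.16483e-21 + 2.10158e-07 + 0.000557541 + 0.00540688 = 0.00596463
P(Line C | x₁,x₂) ≈ 0.0935

0.0935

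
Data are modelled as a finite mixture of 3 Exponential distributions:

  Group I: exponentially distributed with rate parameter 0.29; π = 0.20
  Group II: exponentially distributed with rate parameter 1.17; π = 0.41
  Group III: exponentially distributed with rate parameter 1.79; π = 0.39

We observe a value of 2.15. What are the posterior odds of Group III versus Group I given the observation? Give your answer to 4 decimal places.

0.4785

Posterior odds = (π_i f_i(x)) / (π_j f_j(x)); the normalising sum cancels.
Component likelihoods at x = 2.15:
  f_I = 0.155459
  f_II = 0.0945623
  f_III = 0.0381479
Odds = (0.39/0.20) × (0.0381479/0.155459) = 1.95 × 0.245389 ≈ 0.4785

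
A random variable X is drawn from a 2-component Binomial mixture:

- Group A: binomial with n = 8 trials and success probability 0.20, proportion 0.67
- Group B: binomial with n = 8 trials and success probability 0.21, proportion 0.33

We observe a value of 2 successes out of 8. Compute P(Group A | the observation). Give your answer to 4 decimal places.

0.6651

P(component k | x) = π_k·f_k(x) / marginal(x), where marginal(x) = Σ_j π_j·f_j(x).
Evaluate each component's likelihood at the observed value:
  L_A = 0.293601
  L_B = 0.300164
Multiply by the mixture weights:
  π_A·L_A = 0.67 × 0.293601 = 0.196713
  π_B·L_B = 0.33 × 0.300164 = 0.0990542
Normaliser: 0.196713 + 0.0990542 = 0.295767
So the posterior for Group A is 0.196713 / 0.295767 ≈ 0.6651.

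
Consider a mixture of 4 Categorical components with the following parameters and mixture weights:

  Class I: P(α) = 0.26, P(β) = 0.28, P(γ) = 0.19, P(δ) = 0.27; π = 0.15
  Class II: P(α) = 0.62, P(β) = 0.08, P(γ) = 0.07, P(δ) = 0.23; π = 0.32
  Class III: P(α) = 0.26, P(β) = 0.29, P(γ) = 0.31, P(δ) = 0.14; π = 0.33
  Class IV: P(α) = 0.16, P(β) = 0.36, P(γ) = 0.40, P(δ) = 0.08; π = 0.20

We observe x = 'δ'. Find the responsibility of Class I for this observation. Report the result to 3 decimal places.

P(component k | x) = π_k·f_k(x) / marginal(x), where marginal(x) = Σ_j π_j·f_j(x).
Component likelihoods at x = 'δ':
  f_I = P(δ | comp) = 0.27
  f_II = P(δ | comp) = 0.23
  f_III = P(δ | comp) = 0.14
  f_IV = P(δ | comp) = 0.08
Multiply by the mixture weights:
  π_I·f_I = 0.15 × 0.27 = 0.0405
  π_II·f_II = 0.32 × 0.23 = 0.0736
  π_III·f_III = 0.33 × 0.14 = 0.0462
  π_IV·f_IV = 0.20 × 0.08 = 0.016
Evidence: 0.0405 + 0.0736 + 0.0462 + 0.016 = 0.1763
P(Class I | the observation) = 0.0405 / 0.1763 ≈ 0.230

0.230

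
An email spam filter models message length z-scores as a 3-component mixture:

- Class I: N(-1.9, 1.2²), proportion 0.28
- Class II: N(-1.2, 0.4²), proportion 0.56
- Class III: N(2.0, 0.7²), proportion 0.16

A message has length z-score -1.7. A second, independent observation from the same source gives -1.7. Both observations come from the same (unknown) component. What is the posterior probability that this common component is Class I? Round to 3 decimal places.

The responsibility of component k is P(Z=k) f_k(x) divided by Σ_j P(Z=j) f_j(x).
Since both observations come from the same component, the likelihood for component k is f_k(x₁)·f_k(x₂).
  f_I = [(1/(1.2·√(2π)))·exp(−(-1.7−-1.9)²/(2·1.2²)) = 0.332452·exp(-0.01389) = 0.327866] × [0.327866] = 0.107496
  f_II = [(1/(0.4·√(2π)))·exp(−(-1.7−-1.2)²/(2·0.4²)) = 0.997356·exp(-0.78125) = 0.456623] × [0.456623] = 0.208504
  f_III = [(1/(0.7·√(2π)))·exp(−(-1.7−2.0)²/(2·0.7²)) = 0.569918·exp(-13.96939) = 4.88634e-07] × [4.88634e-07] = 2.38764e-13
Multiply by the mixture weights:
  P(Z=I)·f_I = 0.28 × 0.107496 = 0.030099
  P(Z=II)·f_II = 0.56 × 0.208504 = 0.116762
  P(Z=III)·f_III = 0.16 × 2.38764e-13 = 3.82022e-14
Marginal: 0.030099 + 0.116762 + 3.82022e-14 = 0.146861
So the posterior for Class I is 0.030099 / 0.146861 ≈ 0.205.

0.205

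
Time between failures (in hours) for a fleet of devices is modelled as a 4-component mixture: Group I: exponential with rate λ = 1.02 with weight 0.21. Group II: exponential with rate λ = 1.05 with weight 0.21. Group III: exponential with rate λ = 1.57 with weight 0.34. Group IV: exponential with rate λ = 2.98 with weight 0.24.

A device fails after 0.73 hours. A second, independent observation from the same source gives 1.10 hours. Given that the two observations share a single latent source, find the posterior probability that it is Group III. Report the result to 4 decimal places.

0.3815

Apply Bayes' rule: the posterior for each component is proportional to its prior times its likelihood at x.
Since both observations come from the same component, the likelihood for component k is f_k(x₁)·f_k(x₂).
  L_I = [1.02·e^(−1.02·0.73) = 1.02·e^(−0.7446) = 0.484423] × [0.33214] = 0.160896
  L_II = [1.05·e^(−1.05·0.73) = 1.05·e^(−0.7665) = 0.487868] × [0.33081] = 0.161392
  L_III = [1.57·e^(−1.57·0.73) = 1.57·e^(−1.1461) = 0.499062] × [0.279173] = 0.139325
  L_IV = [2.98·e^(−2.98·0.73) = 2.98·e^(−2.1754) = 0.338417] × [0.112357] = 0.0380234
Multiply by the mixture weights:
  w_I·L_I = 0.21 × 0.160896 = 0.0337882
  w_II·L_II = 0.21 × 0.161392 = 0.0338923
  w_III·L_III = 0.34 × 0.139325 = 0.0473704
  w_IV·L_IV = 0.24 × 0.0380234 = 0.00912562
Evidence: 0.0337882 + 0.0338923 + 0.0473704 + 0.00912562 = 0.124177
P(Group III | x₁,x₂) = 0.0473704 / 0.124177 ≈ 0.3815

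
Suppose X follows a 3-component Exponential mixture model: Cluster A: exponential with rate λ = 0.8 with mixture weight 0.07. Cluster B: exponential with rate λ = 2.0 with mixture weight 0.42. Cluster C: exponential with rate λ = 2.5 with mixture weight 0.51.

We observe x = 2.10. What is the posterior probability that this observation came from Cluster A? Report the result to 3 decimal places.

Apply Bayes' rule: the posterior for each component is proportional to its prior times its likelihood at x.
Evaluate each component's likelihood at the observed value:
  p_A = 0.8·e^(−0.8·2.10) = 0.8·e^(−1.6800) = 0.149099
  p_B = 2.0·e^(−2.0·2.10) = 2.0·e^(−4.2000) = 0.0299912
  p_C = 2.5·e^(−2.5·2.10) = 2.5·e^(−5.2500) = 0.0131188
Weight by the priors:
  P(Z=A)·p_A = 0.07 × 0.149099 = 0.0104369
  P(Z=B)·p_B = 0.42 × 0.0299912 = 0.0125963
  P(Z=C)·p_C = 0.51 × 0.0131188 = 0.00669059
Denominator: 0.0104369 + 0.0125963 + 0.00669059 = 0.0297238
Responsibility of Cluster A: 0.0104369 / 0.0297238 ≈ 0.351

0.351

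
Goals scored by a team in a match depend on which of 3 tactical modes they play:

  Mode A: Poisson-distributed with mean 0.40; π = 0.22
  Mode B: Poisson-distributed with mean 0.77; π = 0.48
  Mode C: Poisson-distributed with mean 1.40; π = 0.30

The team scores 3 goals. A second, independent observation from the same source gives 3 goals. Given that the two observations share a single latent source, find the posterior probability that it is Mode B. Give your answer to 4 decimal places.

Apply Bayes' rule: the posterior for each component is proportional to its prior times its likelihood at x.
Since both observations come from the same component, the likelihood for component k is f_k(x₁)·f_k(x₂).
  L_A = [0.00715008] × [0.00715008] = 5.11237e-05
  L_B = [0.0352301] × [0.0352301] = 0.00124116
  L_C = [0.112777] × [0.112777] = 0.0127187
Weight by the priors:
  π_A·L_A = 0.22 × 5.11237e-05 = 1.12472e-05
  π_B·L_B = 0.48 × 0.00124116 = 0.000595758
  π_C·L_C = 0.30 × 0.0127187 = 0.0038156
Denominator: 1.12472e-05 + 0.000595758 + 0.0038156 = 0.0044226
P(Mode B | x) = 0.000595758 / 0.0044226 ≈ 0.1347

0.1347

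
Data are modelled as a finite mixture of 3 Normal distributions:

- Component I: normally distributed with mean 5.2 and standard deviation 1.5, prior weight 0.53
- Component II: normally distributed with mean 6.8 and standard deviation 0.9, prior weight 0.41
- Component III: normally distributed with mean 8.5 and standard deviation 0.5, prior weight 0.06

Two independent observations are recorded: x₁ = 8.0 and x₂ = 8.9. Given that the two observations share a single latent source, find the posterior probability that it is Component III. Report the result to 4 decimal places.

P(component k | x) = P(Z=k)·f_k(x) / marginal(x), where marginal(x) = Σ_j P(Z=j)·f_j(x).
Since both observations come from the same component, the likelihood for component k is f_k(x₁)·f_k(x₂).
  f_I = [(1/(1.5·√(2π)))·exp(−(8.0−5.2)²/(2·1.5²)) = 0.265962·exp(-1.74222) = 0.0465781] × [0.012694] = 0.000591262
  f_II = [(1/(0.9·√(2π)))·exp(−(8.0−6.8)²/(2·0.9²)) = 0.443269·exp(-0.88889) = 0.182233] × [0.0291354] = 0.00530945
  f_III = [(1/(0.5·√(2π)))·exp(−(8.0−8.5)²/(2·0.5²)) = 0.797885·exp(-0.50000) = 0.483941] × [0.579383] = 0.280387
Weight by the priors:
  P(Z=I)·f_I = 0.53 × 0.000591262 = 0.000313369
  P(Z=II)·f_II = 0.41 × 0.00530945 = 0.00217687
  P(Z=III)·f_III = 0.06 × 0.280387 = 0.0168232
Normaliser: 0.000313369 + 0.00217687 + 0.0168232 = 0.0193135
P(Component III | x₁, x₂) = 0.0168232 / 0.0193135 ≈ 0.8711

0.8711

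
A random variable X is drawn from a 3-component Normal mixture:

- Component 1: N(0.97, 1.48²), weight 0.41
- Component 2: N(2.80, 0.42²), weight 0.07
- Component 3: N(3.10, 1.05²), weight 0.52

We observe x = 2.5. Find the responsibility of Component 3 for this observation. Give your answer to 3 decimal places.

0.591

The responsibility of component k is π_k f_k(x) divided by Σ_j π_j f_j(x).
Normal densities:
  f_1 = (1/(1.48·√(2π)))·exp(−(2.5−0.97)²/(2·1.48²)) = 0.269556·exp(-0.53435) = 0.157972
  f_2 = (1/(0.42·√(2π)))·exp(−(2.5−2.80)²/(2·0.42²)) = 0.949863·exp(-0.25510) = 0.735989
  f_3 = (1/(1.05·√(2π)))·exp(−(2.5−3.10)²/(2·1.05²)) = 0.379945·exp(-0.16327) = 0.322712
Weight by the priors:
  π_1·f_1 = 0.41 × 0.157972 = 0.0647687
  π_2·f_2 = 0.07 × 0.735989 = 0.0515192
  π_3·f_3 = 0.52 × 0.322712 = 0.16781
Marginal: 0.0647687 + 0.0515192 + 0.16781 = 0.284098
So the posterior for Component 3 is 0.16781 / 0.284098 ≈ 0.591.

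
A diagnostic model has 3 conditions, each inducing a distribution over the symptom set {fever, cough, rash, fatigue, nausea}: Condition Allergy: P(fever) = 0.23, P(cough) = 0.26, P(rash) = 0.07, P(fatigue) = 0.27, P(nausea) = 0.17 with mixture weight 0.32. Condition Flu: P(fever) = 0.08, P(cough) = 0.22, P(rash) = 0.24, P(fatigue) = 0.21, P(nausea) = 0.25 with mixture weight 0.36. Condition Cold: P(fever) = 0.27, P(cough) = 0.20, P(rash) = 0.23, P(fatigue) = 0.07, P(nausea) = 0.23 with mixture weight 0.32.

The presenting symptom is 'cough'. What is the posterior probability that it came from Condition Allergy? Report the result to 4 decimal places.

0.3675

Apply Bayes' rule: the posterior for each component is proportional to its prior times its likelihood at x.
Component likelihoods at x = 'cough':
  p_Allergy = 0.26
  p_Flu = 0.22
  p_Cold = 0.2
Prior × likelihood for each component:
  w_Allergy·p_Allergy = 0.32 × 0.26 = 0.0832
  w_Flu·p_Flu = 0.36 × 0.22 = 0.0792
  w_Cold·p_Cold = 0.32 × 0.2 = 0.064
Sum: 0.0832 + 0.0792 + 0.064 = 0.2264
Responsibility of Condition Allergy: 0.0832 / 0.2264 ≈ 0.3675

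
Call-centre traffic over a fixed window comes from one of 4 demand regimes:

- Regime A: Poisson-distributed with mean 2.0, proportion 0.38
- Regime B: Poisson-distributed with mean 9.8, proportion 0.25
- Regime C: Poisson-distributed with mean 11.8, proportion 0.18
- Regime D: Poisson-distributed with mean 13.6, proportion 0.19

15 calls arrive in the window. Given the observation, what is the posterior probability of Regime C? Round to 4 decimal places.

The responsibility of component k is π_k f_k(x) divided by Σ_j π_j f_j(x).
Poisson probabilities:
  f_A = 3.39126e-09
  f_B = 0.0313188
  f_C = 0.0687156
  f_D = 0.0955386
Weight by the priors:
  π_A·f_A = 0.38 × 3.39126e-09 = 1.28868e-09
  π_B·f_B = 0.25 × 0.0313188 = 0.00782971
  π_C·f_C = 0.18 × 0.0687156 = 0.0123688
  π_D·f_D = 0.19 × 0.0955386 = 0.0181523
Marginal: 1.28868e-09 + 0.00782971 + 0.0123688 + 0.0181523 = 0.0383509
P(Regime C | 15 calls) ≈ 0.3225

0.3225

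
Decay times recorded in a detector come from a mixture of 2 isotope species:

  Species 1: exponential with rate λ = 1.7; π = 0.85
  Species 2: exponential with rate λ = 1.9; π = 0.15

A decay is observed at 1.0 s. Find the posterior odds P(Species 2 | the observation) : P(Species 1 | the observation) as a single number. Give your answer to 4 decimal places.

Only the two components matter; the odds are (P(Z=i) f_i(x)) / (P(Z=j) f_j(x)).
Evaluate each component's likelihood at the observed value:
  f_1 = 0.310562
  f_2 = 0.28418
Odds = (0.15/0.85) × (0.28418/0.310562) = 0.176471 × 0.915052 ≈ 0.1615

0.1615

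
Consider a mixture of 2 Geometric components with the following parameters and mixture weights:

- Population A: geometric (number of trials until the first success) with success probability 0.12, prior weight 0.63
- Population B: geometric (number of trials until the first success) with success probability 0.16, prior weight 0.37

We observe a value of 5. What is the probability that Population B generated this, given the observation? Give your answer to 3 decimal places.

Apply Bayes' rule: the posterior for each component is proportional to its prior times its likelihood at x.
Evaluate each component's likelihood at the observed value:
  f_A = 0.12·(1−0.12)^4 = 0.12·0.599695 = 0.0719634
  f_B = 0.16·(1−0.16)^4 = 0.16·0.497871 = 0.0796594
Weight by the priors:
  P(Z=A)·f_A = 0.63 × 0.0719634 = 0.045337
  P(Z=B)·f_B = 0.37 × 0.0796594 = 0.029474
Marginal: 0.045337 + 0.029474 = 0.074811
Responsibility of Population B: 0.029474 / 0.074811 ≈ 0.394

0.394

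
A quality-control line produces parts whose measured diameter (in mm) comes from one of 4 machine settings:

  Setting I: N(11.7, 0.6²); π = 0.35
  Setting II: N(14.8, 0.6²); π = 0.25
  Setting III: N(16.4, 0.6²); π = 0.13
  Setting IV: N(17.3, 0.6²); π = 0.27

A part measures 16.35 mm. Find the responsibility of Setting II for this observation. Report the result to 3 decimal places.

0.041

By Bayes' theorem, P(k | x) = w_k f_k(x) / Σ_j w_j f_j(x).
Component likelihoods at x = 16.35 mm:
  f_I = (1/(0.6·√(2π)))·exp(−(16.35−11.7)²/(2·0.6²)) = 0.664904·exp(-30.03125) = 6.03049e-14
  f_II = (1/(0.6·√(2π)))·exp(−(16.35−14.8)²/(2·0.6²)) = 0.664904·exp(-3.33681) = 0.0236376
  f_III = (1/(0.6·√(2π)))·exp(−(16.35−16.4)²/(2·0.6²)) = 0.664904·exp(-0.00347) = 0.662599
  f_IV = (1/(0.6·√(2π)))·exp(−(16.35−17.3)²/(2·0.6²)) = 0.664904·exp(-1.25347) = 0.189838
Prior × likelihood for each component:
  w_I·f_I = 0.35 × 6.03049e-14 = 2.11067e-14
  w_II·f_II = 0.25 × 0.0236376 = 0.00590939
  w_III·f_III = 0.13 × 0.662599 = 0.0861379
  w_IV·f_IV = 0.27 × 0.189838 = 0.0512562
Denominator: 2.11067e-14 + 0.00590939 + 0.0861379 + 0.0512562 = 0.143303
Responsibility of Setting II: 0.00590939 / 0.143303 ≈ 0.041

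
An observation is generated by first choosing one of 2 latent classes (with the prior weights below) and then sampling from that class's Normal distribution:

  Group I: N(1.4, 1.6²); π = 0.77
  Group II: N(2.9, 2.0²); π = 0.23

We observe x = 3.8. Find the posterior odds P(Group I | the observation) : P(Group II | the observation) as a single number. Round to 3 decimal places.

1.503

The posterior odds equal the prior odds times the likelihood ratio: (π_i/π_j)·(f_i(x)/f_j(x)).
Component likelihoods at x = 3.8:
  L_I = 0.0809485
  L_II = 0.180263
Posterior odds = (π_I·L_I) / (π_II·L_II) = (0.77·0.0809485) / (0.23·0.180263) = 0.0623303 / 0.0414606 ≈ 1.503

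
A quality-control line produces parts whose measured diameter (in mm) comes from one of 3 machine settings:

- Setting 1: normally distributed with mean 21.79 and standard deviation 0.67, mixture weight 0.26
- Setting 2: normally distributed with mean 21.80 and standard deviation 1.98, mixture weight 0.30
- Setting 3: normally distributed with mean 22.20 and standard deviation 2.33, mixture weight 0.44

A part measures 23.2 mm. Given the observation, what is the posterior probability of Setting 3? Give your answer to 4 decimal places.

0.5178

By Bayes' theorem, P(k | x) = π_k f_k(x) / Σ_j π_j f_j(x).
Normal densities:
  f_1 = (1/(0.67·√(2π)))·exp(−(23.2−21.79)²/(2·0.67²)) = 0.595436·exp(-2.21441) = 0.0650321
  f_2 = (1/(1.98·√(2π)))·exp(−(23.2−21.80)²/(2·1.98²)) = 0.201486·exp(-0.24997) = 0.156921
  f_3 = (1/(2.33·√(2π)))·exp(−(23.2−22.20)²/(2·2.33²)) = 0.171220·exp(-0.09210) = 0.156155
Multiply by the mixture weights:
  π_1·f_1 = 0.26 × 0.0650321 = 0.0169084
  π_2·f_2 = 0.30 × 0.156921 = 0.0470764
  π_3·f_3 = 0.44 × 0.156155 = 0.0687082
Denominator: 0.0169084 + 0.0470764 + 0.0687082 = 0.132693
P(Setting 3 | the observation) ≈ 0.5178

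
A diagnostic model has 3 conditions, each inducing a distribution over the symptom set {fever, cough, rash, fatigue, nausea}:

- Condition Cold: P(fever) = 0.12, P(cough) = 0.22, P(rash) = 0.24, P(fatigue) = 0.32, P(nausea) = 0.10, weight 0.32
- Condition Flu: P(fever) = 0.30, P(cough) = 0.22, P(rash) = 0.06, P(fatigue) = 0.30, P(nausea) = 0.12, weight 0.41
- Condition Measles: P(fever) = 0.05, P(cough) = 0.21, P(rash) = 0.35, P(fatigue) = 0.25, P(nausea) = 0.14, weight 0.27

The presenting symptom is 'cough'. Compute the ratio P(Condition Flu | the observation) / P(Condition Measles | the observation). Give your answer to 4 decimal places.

1.5908

Posterior odds = (w_i f_i(x)) / (w_j f_j(x)); the normalising sum cancels.
Component likelihoods at x = 'cough':
  f_Cold = P(cough | comp) = 0.22
  f_Flu = P(cough | comp) = 0.22
  f_Measles = P(cough | comp) = 0.21
Posterior odds = (w_Flu·f_Flu) / (w_Measles·f_Measles) = (0.41·0.22) / (0.27·0.21) = 0.0902 / 0.0567 ≈ 1.5908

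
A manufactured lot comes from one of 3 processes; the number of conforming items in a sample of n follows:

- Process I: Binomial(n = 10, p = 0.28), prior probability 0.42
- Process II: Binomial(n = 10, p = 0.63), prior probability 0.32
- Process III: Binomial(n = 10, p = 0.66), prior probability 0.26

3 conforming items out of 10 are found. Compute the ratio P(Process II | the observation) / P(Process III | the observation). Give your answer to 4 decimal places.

1.9348

Posterior odds = (w_i f_i(x)) / (w_j f_j(x)); the normalising sum cancels.
Component likelihoods at x = 3 conforming items out of 10:
  f_I = C(10,3)·0.28^3·0.72^7 = 120·0.021952·0.100306 = 0.26423
  f_II = C(10,3)·0.63^3·0.37^7 = 120·0.250047·0.000949319 = 0.0284849
  f_III = C(10,3)·0.66^3·0.34^7 = 120·0.287496·0.000525234 = 0.0181203
0.00911517 / 0.00471128 ≈ 1.9348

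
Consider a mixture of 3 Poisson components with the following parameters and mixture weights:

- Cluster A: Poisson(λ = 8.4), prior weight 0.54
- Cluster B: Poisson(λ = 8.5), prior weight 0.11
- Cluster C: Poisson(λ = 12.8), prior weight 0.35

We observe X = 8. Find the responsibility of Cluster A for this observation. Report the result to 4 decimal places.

0.6974

P(component k | x) = P(Z=k)·f_k(x) / marginal(x), where marginal(x) = Σ_j P(Z=j)·f_j(x).
Evaluate each component's likelihood at the observed value:
  p_A = e^(−8.4)·8.4^8/8! = 0.138242
  p_B = e^(−8.5)·8.5^8/8! = 0.137508
  p_C = e^(−12.8)·12.8^8/8! = 0.0493389
Prior × likelihood for each component:
  P(Z=A)·p_A = 0.54 × 0.138242 = 0.0746507
  P(Z=B)·p_B = 0.11 × 0.137508 = 0.0151259
  P(Z=C)·p_C = 0.35 × 0.0493389 = 0.0172686
Denominator: 0.0746507 + 0.0151259 + 0.0172686 = 0.107045
So the posterior for Cluster A is 0.0746507 / 0.107045 ≈ 0.6974.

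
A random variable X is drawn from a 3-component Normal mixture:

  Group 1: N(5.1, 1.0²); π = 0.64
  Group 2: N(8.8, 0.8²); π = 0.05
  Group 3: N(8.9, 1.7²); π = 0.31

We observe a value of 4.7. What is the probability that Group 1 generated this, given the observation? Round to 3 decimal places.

The responsibility of component k is π_k f_k(x) divided by Σ_j π_j f_j(x).
Component likelihoods at x = 4.7:
  f_1 = 0.36827
  f_2 = 9.86988e-07
  f_3 = 0.0110927
Multiply by the mixture weights:
  π_1·f_1 = 0.64 × 0.36827 = 0.235693
  π_2·f_2 = 0.05 × 9.86988e-07 = 4.93494e-08
  π_3·f_3 = 0.31 × 0.0110927 = 0.00343873
Normaliser: 0.235693 + 4.93494e-08 + 0.00343873 = 0.239132
So the posterior for Group 1 is 0.235693 / 0.239132 ≈ 0.986.

0.986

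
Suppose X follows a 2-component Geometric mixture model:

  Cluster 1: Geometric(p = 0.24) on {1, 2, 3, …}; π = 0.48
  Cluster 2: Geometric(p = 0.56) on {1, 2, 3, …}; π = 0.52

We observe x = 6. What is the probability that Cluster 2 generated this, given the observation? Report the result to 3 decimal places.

The responsibility of component k is π_k f_k(x) divided by Σ_j π_j f_j(x).
Evaluate each component's likelihood at the observed value:
  f_1 = 0.0608526
  f_2 = 0.00923531
Prior × likelihood for each component:
  π_1·f_1 = 0.48 × 0.0608526 = 0.0292093
  π_2·f_2 = 0.52 × 0.00923531 = 0.00480236
Evidence: 0.0292093 + 0.00480236 = 0.0340116
So the posterior for Cluster 2 is 0.00480236 / 0.0340116 ≈ 0.141.

0.141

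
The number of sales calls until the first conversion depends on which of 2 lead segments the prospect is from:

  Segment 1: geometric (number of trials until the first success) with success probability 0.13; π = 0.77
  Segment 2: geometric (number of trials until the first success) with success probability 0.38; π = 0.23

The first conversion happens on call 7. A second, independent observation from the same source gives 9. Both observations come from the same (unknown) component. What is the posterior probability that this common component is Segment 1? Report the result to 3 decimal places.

0.978

The responsibility of component k is w_k f_k(x) divided by Σ_j w_j f_j(x).
Since both observations come from the same component, the likelihood for component k is f_k(x₁)·f_k(x₂).
  f_1 = [0.13·(1−0.13)^6 = 0.13·0.433626 = 0.0563714] × [0.0426675] = 0.00240523
  f_2 = [0.38·(1−0.38)^6 = 0.38·0.0568002 = 0.0215841] × [0.00829692] = 0.000179082
Unnormalised posteriors:
  w_1·f_1 = 0.77 × 0.00240523 = 0.00185203
  w_2·f_2 = 0.23 × 0.000179082 = 4.11888e-05
Evidence: 0.00185203 + 4.11888e-05 = 0.00189321
So the posterior for Segment 1 is 0.00185203 / 0.00189321 ≈ 0.978.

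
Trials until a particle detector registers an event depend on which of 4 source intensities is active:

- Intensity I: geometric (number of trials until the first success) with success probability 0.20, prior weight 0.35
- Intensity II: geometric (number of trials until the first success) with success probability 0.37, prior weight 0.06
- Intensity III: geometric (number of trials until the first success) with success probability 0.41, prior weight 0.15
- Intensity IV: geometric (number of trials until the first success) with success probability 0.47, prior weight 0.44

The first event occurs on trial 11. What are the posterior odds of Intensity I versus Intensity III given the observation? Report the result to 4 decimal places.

23.9113

Posterior odds = (P(Z=i) f_i(x)) / (P(Z=j) f_j(x)); the normalising sum cancels.
Evaluate each component's likelihood at the observed value:
  p_I = 0.20·(1−0.20)^10 = 0.20·0.107374 = 0.0214748
  p_II = 0.37·(1−0.37)^10 = 0.37·0.0098493 = 0.00364424
  p_III = 0.41·(1−0.41)^10 = 0.41·0.00511117 = 0.00209558
  p_IV = 0.47·(1−0.47)^10 = 0.47·0.00174887 = 0.000821971
Posterior odds = (P(Z=I)·p_I) / (P(Z=III)·p_III) = (0.35·0.0214748) / (0.15·0.00209558) = 0.00751619 / 0.000314337 ≈ 23.9113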